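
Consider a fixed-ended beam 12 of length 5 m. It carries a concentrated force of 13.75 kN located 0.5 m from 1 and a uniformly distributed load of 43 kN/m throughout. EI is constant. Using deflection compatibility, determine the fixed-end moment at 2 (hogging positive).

M_2 = 90.2 kN·m

Release both end moments; the primary structure is a simply-supported span 12 with redundants M_1 and M_2.
On the primary (simply-supported) span, the end slopes from the loading are:
  at 1: point load 13.75 at a = 0.5: Pab(L + b)/(6LEI) = 9.797/EI
  at 2: point load 13.75 at a = 0.5: Pab(L + a)/(6LEI) = 5.672/EI
  at 1: UDL 43: wL³/(24EI) = 224/EI
  at 2: UDL 43: wL³/(24EI) = 224/EI
  θ_10 = 233.8/EI,  θ_20 = 229.6/EI
Flexibility coefficients: a unit moment at one end gives L/(3EI) there and L/(6EI) at the far end, so f₁₁ = f₂₂ = 1.667/EI and f₁₂ = f₂₁ = 0.8333/EI.
Compatibility — zero rotation at each built-in end:
  1.667 M_1 + 0.8333 M_2 = 233.8
  0.8333 M_1 + 1.667 M_2 = 229.6
Solving the pair gives M_1 = 95.15 kN·m and M_2 = 90.2 kN·m (hogging).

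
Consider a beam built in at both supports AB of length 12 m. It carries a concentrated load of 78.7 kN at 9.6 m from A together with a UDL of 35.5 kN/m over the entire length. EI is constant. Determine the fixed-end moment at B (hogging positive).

Release both end moments; the primary structure is a simply-supported span AB with redundants M_A and M_B.
Simple-span end rotations at A and B under the given loads:
  at A: point load 78.7 at a = 9.6: Pab(L + b)/(6LEI) = 362.6/EI
  at B: point load 78.7 at a = 9.6: Pab(L + a)/(6LEI) = 544/EI
  at A: UDL 35.5: wL³/(24EI) = 2556/EI
  at B: UDL 35.5: wL³/(24EI) = 2556/EI
  θ_A0 = 2919/EI,  θ_B0 = 3100/EI
Flexibility coefficients: a unit moment at one end gives L/(3EI) there and L/(6EI) at the far end, so f₁₁ = f₂₂ = 4/EI and f₁₂ = f₂₁ = 2/EI.
Compatibility — zero rotation at each built-in end:
  4 M_A + 2 M_B = 2919
  2 M_A + 4 M_B = 3100
Solving the pair gives M_A = 456.2 kN·m and M_B = 546.9 kN·m (hogging).

M_B = 546.9 kN·m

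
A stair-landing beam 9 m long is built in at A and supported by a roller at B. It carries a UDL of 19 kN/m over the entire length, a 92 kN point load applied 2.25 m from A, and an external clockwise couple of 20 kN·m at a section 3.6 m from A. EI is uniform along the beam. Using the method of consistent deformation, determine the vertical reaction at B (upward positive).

R_B = 74.16 kN

Choose R_B as the redundant. The primary structure is the cantilever fixed at A.
Primary-structure tip deflection at B by superposition:
  UDL 19: wL⁴/(8EI) = 15582/EI
  point load 92 at a = 2.25: Pa²(3L − a)/(6EI) = 1921/EI
  clockwise couple 20 at a = 3.6: M₀a(2L − a)/(2EI) = 518.4/EI
  δ_0 = 18022/EI
Tip deflection under a unit load at B: L³/(3EI) = 243/EI.
The prop prevents deflection at B: R_B = δ_0/δ_{BB} = 18022/243 = 74.16 kN.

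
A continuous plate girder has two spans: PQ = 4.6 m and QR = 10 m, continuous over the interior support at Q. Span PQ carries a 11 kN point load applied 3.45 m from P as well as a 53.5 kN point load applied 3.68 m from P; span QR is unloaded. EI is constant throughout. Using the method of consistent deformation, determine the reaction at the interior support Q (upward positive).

R_Q = 55.42 kN

Release continuity at Q by inserting a hinge; the redundant is the internal moment M_Q. The primary structure is two simply-supported spans PQ and QR.
End slopes at the hinge Q, treating each span as simply supported:
  span PQ: point load 11 at a = 3.45: Pab(L + a)/(6LEI) = 12.73/EI
  span PQ: point load 53.5 at a = 3.68: Pab(L + a)/(6LEI) = 54.34/EI
  relative rotation θ_0 = (67.07 + 0)/EI = 67.07/EI
A unit hogging moment at Q produces rotation L₁/(3EI) + L₂/(3EI) = 4.867/EI.
Slope continuity at Q: θ_0 = M_Q·4.867/EI, so M_Q = 67.07/4.867 = 13.78 kN·m (hogging).
Span PQ, ΣM about P with M_Q applied at Q: R_Q^{PQ}·4.6 = 234.8 + 13.78, so R_Q^{PQ} = 54.05 kN and R_P = 64.5 − 54.05 = 10.45 kN.
Span QR, ΣM about R: R_Q^{QR}·10 = 0 + 13.78, so R_Q^{QR} = 1.378 kN and R_R = 0 − 1.378 = -1.378 kN.
R_Q = 54.05 + 1.378 = 55.42 kN.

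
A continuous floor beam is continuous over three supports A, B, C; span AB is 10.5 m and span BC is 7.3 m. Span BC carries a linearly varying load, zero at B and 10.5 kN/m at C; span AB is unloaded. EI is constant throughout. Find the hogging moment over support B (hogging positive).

M_B = 13.39 kN·m

Release continuity at B by inserting a hinge; the redundant is the internal moment M_B. The primary structure is two simply-supported spans AB and BC.
Rotations at B on the released spans (each span's end-slope, ×1/EI):
  span BC: triangular load, peak 10.5: 7w₀L³/(360EI) = 79.42/EI
  relative rotation θ_0 = (0 + 79.42)/EI = 79.42/EI
A unit hogging moment at B produces rotation L₁/(3EI) + L₂/(3EI) = 5.933/EI.
Compatibility: M_B·(L₁+L₂)/(3EI) = θ_0, giving M_B = 13.39 kN·m (hogging).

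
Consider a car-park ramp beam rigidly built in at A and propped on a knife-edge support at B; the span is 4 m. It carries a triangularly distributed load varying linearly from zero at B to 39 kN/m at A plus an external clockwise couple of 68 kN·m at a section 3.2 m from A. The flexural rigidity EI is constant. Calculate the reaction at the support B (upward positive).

R_B = 40.08 kN

Remove the prop at B; the released (primary) structure is a cantilever built in at A.
Free-end deflection of the primary structure under the applied loading (downward +):
  triangular load, peak 39 at the fixed end: w₀L⁴/(30EI) = 332.8/EI
  clockwise couple 68 at a = 3.2: M₀a(2L − a)/(2EI) = 522.2/EI
  δ_0 = 855/EI
Tip deflection under a unit load at B: L³/(3EI) = 21.33/EI.
The prop prevents deflection at B: R_B = δ_0/δ_{BB} = 855/21.33 = 40.08 kN.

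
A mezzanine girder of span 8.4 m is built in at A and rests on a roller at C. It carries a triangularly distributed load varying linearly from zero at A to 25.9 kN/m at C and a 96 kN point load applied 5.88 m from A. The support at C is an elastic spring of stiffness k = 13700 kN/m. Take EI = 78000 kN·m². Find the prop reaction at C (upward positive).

R_C = 110.7 kN

Remove the prop at C; the released (primary) structure is a cantilever built in at A.
Free-end deflection of the primary structure under the applied loading (downward +):
  triangular load, peak 25.9 at the free end: 11w₀L⁴/(120EI) = 11820/EI
  point load 96 at a = 5.88: Pa²(3L − a)/(6EI) = 10688/EI
  δ_0 = 22508/EI
Flexibility coefficient — unit upward force at C: δ_{CC} = L³/(3EI) = 197.6/EI.
With EI = 78000 kN·m²: δ_0 = 0.28856 m and δ_{CC} = 0.002533 m/kN.
Compatibility — the spring shortens by R_C/k under the reaction it provides: δ_0 − R_C·δ_{CC} = R_C/k. With 1/k = 0.000073 m/kN, R_C = δ_0 / (δ_{CC} + 1/k) = 0.28856 / (0.002533 + 0.000073) = 110.7 kN.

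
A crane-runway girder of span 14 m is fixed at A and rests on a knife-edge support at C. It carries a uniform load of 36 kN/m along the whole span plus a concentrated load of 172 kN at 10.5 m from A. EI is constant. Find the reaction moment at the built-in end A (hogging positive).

M_A = 1164 kN·m

Take the reaction at C as the redundant and release it; the primary structure is a cantilever fixed at A.
Deflection at C on the released cantilever, summing each load's contribution:
  UDL 36: wL⁴/(8EI) = 172872/EI
  point load 172 at a = 10.5: Pa²(3L − a)/(6EI) = 99556/EI
  δ_0 = 272428/EI
Flexibility coefficient — unit upward force at C: δ_{CC} = L³/(3EI) = 914.7/EI.
The prop prevents deflection at C: R_C = δ_0/δ_{CC} = 272428/914.7 = 297.8 kN.
Moment equilibrium about A: M_A = Σ(load moments about A) − R_C·L = 5334 − 297.8×14 = 1164 kN·m.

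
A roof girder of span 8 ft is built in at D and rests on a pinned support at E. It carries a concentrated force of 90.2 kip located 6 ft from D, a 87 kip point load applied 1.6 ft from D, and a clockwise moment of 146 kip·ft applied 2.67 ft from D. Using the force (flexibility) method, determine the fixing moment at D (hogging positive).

M_D = 209 kip·ft

Release the roller at E. Primary structure: cantilever fixed at D.
Free-end deflection of the primary structure under the applied loading (downward +):
  point load 90.2 at a = 6: Pa²(3L − a)/(6EI) = 9742/EI
  point load 87 at a = 1.6: Pa²(3L − a)/(6EI) = 831.5/EI
  clockwise couple 146 at a = 2.67: M₀a(2L − a)/(2EI) = 2598/EI
  δ_0 = 13171/EI
Flexibility coefficient — unit upward force at E: δ_{EE} = L³/(3EI) = 170.7/EI.
Compatibility at E: δ_0 − R_E·δ_{EE} = 0, so R_E = 13171/170.7 = 77.18 kip.
Moment equilibrium about D: M_D = Σ(load moments about D) − R_E·L = 826.4 − 77.18×8 = 209 kip·ft.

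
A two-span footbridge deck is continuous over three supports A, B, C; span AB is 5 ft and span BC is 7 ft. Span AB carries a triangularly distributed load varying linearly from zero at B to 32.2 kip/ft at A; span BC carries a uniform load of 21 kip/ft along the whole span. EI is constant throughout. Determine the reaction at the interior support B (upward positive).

R_B = 132.8 kip

Take M_B as the redundant. Released structure: two simple spans AB and BC with a hinge at B.
Discontinuity in slope at B on the released structure — sum the simple-span end rotations:
  span AB: triangular load, peak 32.2: 7w₀L³/(360EI) = 78.26/EI
  span BC: UDL 21: wL³/(24EI) = 300.1/EI
  relative rotation θ_0 = (78.26 + 300.1)/EI = 378.4/EI
A unit hogging moment at B produces rotation L₁/(3EI) + L₂/(3EI) = 4/EI.
Slope continuity at B: θ_0 = M_B·4/EI, so M_B = 378.4/4 = 94.6 kip·ft (hogging).
Span AB, ΣM about A with M_B applied at B: R_B^{AB}·5 = 134.2 + 94.6, so R_B^{AB} = 45.75 kip and R_A = 80.5 − 45.75 = 34.75 kip.
Span BC, ΣM about C: R_B^{BC}·7 = 514.5 + 94.6, so R_B^{BC} = 87.01 kip and R_C = 147 − 87.01 = 59.99 kip.
R_B = 45.75 + 87.01 = 132.8 kip.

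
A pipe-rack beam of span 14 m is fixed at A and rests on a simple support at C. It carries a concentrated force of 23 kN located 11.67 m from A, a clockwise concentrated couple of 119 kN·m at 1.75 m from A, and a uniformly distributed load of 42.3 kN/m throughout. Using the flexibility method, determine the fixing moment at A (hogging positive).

Choose R_C as the redundant. The primary structure is the cantilever fixed at A.
Primary-structure tip deflection at C by superposition:
  point load 23 at a = 11.67: Pa²(3L − a)/(6EI) = 15834/EI
  clockwise couple 119 at a = 1.75: M₀a(2L − a)/(2EI) = 2733/EI
  UDL 42.3: wL⁴/(8EI) = 203125/EI
  δ_0 = 221692/EI
Tip deflection under a unit load at C: L³/(3EI) = 914.7/EI.
The prop prevents deflection at C: R_C = δ_0/δ_{CC} = 221692/914.7 = 242.4 kN.
Moment equilibrium about A: M_A = Σ(load moments about A) − R_C·L = 4533 − 242.4×14 = 1140 kN·m.

M_A = 1140 kN·m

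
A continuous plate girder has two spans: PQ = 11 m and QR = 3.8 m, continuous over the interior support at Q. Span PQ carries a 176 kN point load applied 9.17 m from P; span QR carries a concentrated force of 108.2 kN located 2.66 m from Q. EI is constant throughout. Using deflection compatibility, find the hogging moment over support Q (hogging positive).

M_Q = 197.4 kN·m

Release continuity at Q by inserting a hinge; the redundant is the internal moment M_Q. The primary structure is two simply-supported spans PQ and QR.
Discontinuity in slope at Q on the released structure — sum the simple-span end rotations:
  span PQ: point load 176 at a = 9.17: Pab(L + a)/(6LEI) = 902.6/EI
  span QR: point load 108.2 at a = 2.66: Pab(L + b)/(6LEI) = 71.09/EI
  relative rotation θ_0 = (902.6 + 71.09)/EI = 973.7/EI
A unit hogging moment at Q produces rotation L₁/(3EI) + L₂/(3EI) = 4.933/EI.
Slope continuity at Q: θ_0 = M_Q·4.933/EI, so M_Q = 973.7/4.933 = 197.4 kN·m (hogging).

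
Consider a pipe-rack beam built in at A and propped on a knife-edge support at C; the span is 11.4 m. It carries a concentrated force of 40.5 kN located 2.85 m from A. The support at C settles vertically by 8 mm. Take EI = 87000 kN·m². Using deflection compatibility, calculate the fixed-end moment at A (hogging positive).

Take the reaction at C as the redundant and release it; the primary structure is a cantilever fixed at A.
Downward deflection at the released point C due to the loads:
  point load 40.5 at a = 2.85: Pa²(3L − a)/(6EI) = 1719/EI
Flexibility coefficient — unit upward force at C: δ_{CC} = L³/(3EI) = 493.8/EI.
With EI = 87000 kN·m²: δ_0 = 0.019757 m and δ_{CC} = 0.005676 m/kN.
Compatibility — the beam at C must follow the support down by 0.008 m: δ_0 − R_C·δ_{CC} = 0.008, so R_C = (0.019757 − 0.008)/0.005676 = 2.071 kN.
Moment equilibrium about A: M_A = Σ(load moments about A) − R_C·L = 115.4 − 2.071×11.4 = 91.81 kN·m.

M_A = 91.81 kN·m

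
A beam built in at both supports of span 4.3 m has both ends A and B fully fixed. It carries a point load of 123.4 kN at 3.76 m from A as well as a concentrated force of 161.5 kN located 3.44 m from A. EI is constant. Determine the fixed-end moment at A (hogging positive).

Take the two fixed-end moments M_A, M_B as redundants; the released structure is the simple span AB.
Simple-span end rotations at A and B under the given loads:
  at A: point load 123.4 at a = 3.76: Pab(L + b)/(6LEI) = 47/EI
  at B: point load 123.4 at a = 3.76: Pab(L + a)/(6LEI) = 78.27/EI
  at A: point load 161.5 at a = 3.44: Pab(L + b)/(6LEI) = 95.56/EI
  at B: point load 161.5 at a = 3.44: Pab(L + a)/(6LEI) = 143.3/EI
  θ_A0 = 142.6/EI,  θ_B0 = 221.6/EI
Flexibility coefficients: a unit moment at one end gives L/(3EI) there and L/(6EI) at the far end, so f₁₁ = f₂₂ = 1.433/EI and f₁₂ = f₂₁ = 0.7167/EI.
Compatibility — zero rotation at each built-in end:
  1.433 M_A + 0.7167 M_B = 142.6
  0.7167 M_A + 1.433 M_B = 221.6
Solving the pair gives M_A = 29.54 kN·m and M_B = 139.8 kN·m (hogging).

M_A = 29.54 kN·m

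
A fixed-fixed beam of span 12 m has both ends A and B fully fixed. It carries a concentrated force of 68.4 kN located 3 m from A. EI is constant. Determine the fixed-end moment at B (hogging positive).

M_B = 38.48 kN·m

Take the two fixed-end moments M_A, M_B as redundants; the released structure is the simple span AB.
End rotations of the released simple span under the applied load (×1/EI):
  at A: point load 68.4 at a = 3: Pab(L + b)/(6LEI) = 538.6/EI
  at B: point load 68.4 at a = 3: Pab(L + a)/(6LEI) = 384.8/EI
  θ_A0 = 538.6/EI,  θ_B0 = 384.8/EI
Flexibility coefficients: a unit moment at one end gives L/(3EI) there and L/(6EI) at the far end, so f₁₁ = f₂₂ = 4/EI and f₁₂ = f₂₁ = 2/EI.
Compatibility — zero rotation at each built-in end:
  4 M_A + 2 M_B = 538.6
  2 M_A + 4 M_B = 384.8
Solving the pair gives M_A = 115.4 kN·m and M_B = 38.48 kN·m (hogging).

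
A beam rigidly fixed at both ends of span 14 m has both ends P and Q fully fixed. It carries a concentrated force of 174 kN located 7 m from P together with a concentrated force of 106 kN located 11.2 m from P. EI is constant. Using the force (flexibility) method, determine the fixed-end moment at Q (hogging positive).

Release both end moments; the primary structure is a simply-supported span PQ with redundants M_P and M_Q.
On the primary (simply-supported) span, the end slopes from the loading are:
  at P: point load 174 at a = 7: Pab(L + b)/(6LEI) = 2132/EI
  at Q: point load 174 at a = 7: Pab(L + a)/(6LEI) = 2132/EI
  at P: point load 106 at a = 11.2: Pab(L + b)/(6LEI) = 664.8/EI
  at Q: point load 106 at a = 11.2: Pab(L + a)/(6LEI) = 997.2/EI
  θ_P0 = 2796/EI,  θ_Q0 = 3129/EI
Flexibility coefficients: a unit moment at one end gives L/(3EI) there and L/(6EI) at the far end, so f₁₁ = f₂₂ = 4.667/EI and f₁₂ = f₂₁ = 2.333/EI.
Compatibility — zero rotation at each built-in end:
  4.667 M_P + 2.333 M_Q = 2796
  2.333 M_P + 4.667 M_Q = 3129
Solving the pair gives M_P = 352 kN·m and M_Q = 494.5 kN·m (hogging).

M_Q = 494.5 kN·m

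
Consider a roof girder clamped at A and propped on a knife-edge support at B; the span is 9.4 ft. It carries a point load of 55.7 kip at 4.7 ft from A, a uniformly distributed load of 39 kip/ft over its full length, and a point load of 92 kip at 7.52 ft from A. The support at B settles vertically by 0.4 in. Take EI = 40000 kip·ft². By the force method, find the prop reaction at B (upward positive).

Remove the prop at B; the released (primary) structure is a cantilever built in at A.
Free-end deflection of the primary structure under the applied loading (downward +):
  point load 55.7 at a = 4.7: Pa²(3L − a)/(6EI) = 4819/EI
  UDL 39: wL⁴/(8EI) = 38062/EI
  point load 92 at a = 7.52: Pa²(3L − a)/(6EI) = 17932/EI
  δ_0 = 60812/EI
Flexibility coefficient — unit upward force at B: δ_{BB} = L³/(3EI) = 276.9/EI.
With EI = 40000 kip·ft²: δ_0 = 1.5203 ft and δ_{BB} = 0.006922 ft/kip.
Compatibility — the beam at B must follow the support down by 0.03333 ft: δ_0 − R_B·δ_{BB} = 0.03333, so R_B = (1.5203 − 0.03333)/0.006922 = 214.8 kip.

R_B = 214.8 kip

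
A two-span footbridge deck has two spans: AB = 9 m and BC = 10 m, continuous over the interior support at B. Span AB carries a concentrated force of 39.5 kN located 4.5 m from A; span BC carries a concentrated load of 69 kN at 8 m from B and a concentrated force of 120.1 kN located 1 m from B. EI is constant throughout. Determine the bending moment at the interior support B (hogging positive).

Insert a hinge at B; M_B is the redundant, and each span becomes simply supported.
Discontinuity in slope at B on the released structure — sum the simple-span end rotations:
  span AB: point load 39.5 at a = 4.5: Pab(L + a)/(6LEI) = 200/EI
  span BC: point load 69 at a = 8: Pab(L + b)/(6LEI) = 220.8/EI
  span BC: point load 120.1 at a = 1: Pab(L + b)/(6LEI) = 342.3/EI
  relative rotation θ_0 = (200 + 563.1)/EI = 763.1/EI
A unit hogging moment at B produces rotation L₁/(3EI) + L₂/(3EI) = 6.333/EI.
Slope continuity at B: θ_0 = M_B·6.333/EI, so M_B = 763.1/6.333 = 120.5 kN·m (hogging).

M_B = 120.5 kN·m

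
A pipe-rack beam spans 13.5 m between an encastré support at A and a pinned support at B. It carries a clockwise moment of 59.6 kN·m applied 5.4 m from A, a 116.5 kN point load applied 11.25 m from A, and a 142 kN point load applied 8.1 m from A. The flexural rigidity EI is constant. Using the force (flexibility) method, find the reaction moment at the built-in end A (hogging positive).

M_A = 451.9 kN·m

Take the reaction at B as the redundant and release it; the primary structure is a cantilever fixed at A.
Deflection at B on the released cantilever, summing each load's contribution:
  clockwise couple 59.6 at a = 5.4: M₀a(2L − a)/(2EI) = 3476/EI
  point load 116.5 at a = 11.25: Pa²(3L − a)/(6EI) = 71880/EI
  point load 142 at a = 8.1: Pa²(3L − a)/(6EI) = 50310/EI
  δ_0 = 125665/EI
Tip deflection under a unit load at B: L³/(3EI) = 820.1/EI.
The prop prevents deflection at B: R_B = δ_0/δ_{BB} = 125665/820.1 = 153.2 kN.
Moment equilibrium about A: M_A = Σ(load moments about A) − R_B·L = 2520 − 153.2×13.5 = 451.9 kN·m.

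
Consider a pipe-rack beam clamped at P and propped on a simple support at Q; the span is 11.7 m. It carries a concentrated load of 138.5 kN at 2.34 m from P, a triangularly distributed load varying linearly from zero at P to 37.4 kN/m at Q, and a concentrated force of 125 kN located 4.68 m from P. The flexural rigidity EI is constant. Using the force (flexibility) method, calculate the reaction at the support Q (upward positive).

R_Q = 154.1 kN

Choose R_Q as the redundant. The primary structure is the cantilever fixed at P.
Primary-structure tip deflection at Q by superposition:
  point load 138.5 at a = 2.34: Pa²(3L − a)/(6EI) = 4141/EI
  triangular load, peak 37.4 at the free end: 11w₀L⁴/(120EI) = 64243/EI
  point load 125 at a = 4.68: Pa²(3L − a)/(6EI) = 13881/EI
  δ_0 = 82264/EI
Flexibility coefficient — unit upward force at Q: δ_{QQ} = L³/(3EI) = 533.9/EI.
The prop prevents deflection at Q: R_Q = δ_0/δ_{QQ} = 82264/533.9 = 154.1 kN.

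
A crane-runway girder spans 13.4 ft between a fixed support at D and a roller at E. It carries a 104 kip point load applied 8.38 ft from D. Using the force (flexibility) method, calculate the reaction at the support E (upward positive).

Choose R_E as the redundant. The primary structure is the cantilever fixed at D.
Free-end deflection of the primary structure under the applied loading (downward +):
  point load 104 at a = 8.38: Pa²(3L − a)/(6EI) = 38732/EI
Flexibility coefficient — unit upward force at E: δ_{EE} = L³/(3EI) = 802/EI.
The prop prevents deflection at E: R_E = δ_0/δ_{EE} = 38732/802 = 48.29 kip.

R_E = 48.29 kip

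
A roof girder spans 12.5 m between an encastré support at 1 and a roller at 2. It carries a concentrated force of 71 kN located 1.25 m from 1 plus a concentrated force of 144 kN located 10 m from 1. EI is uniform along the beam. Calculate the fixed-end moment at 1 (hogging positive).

Take the reaction at 2 as the redundant and release it; the primary structure is a cantilever fixed at 1.
Primary-structure tip deflection at 2 by superposition:
  point load 71 at a = 1.25: Pa²(3L − a)/(6EI) = 670.2/EI
  point load 144 at a = 10: Pa²(3L − a)/(6EI) = 66000/EI
  δ_0 = 66670/EI
Tip deflection under a unit load at 2: L³/(3EI) = 651/EI.
Compatibility at 2: δ_0 − R_2·δ_{22} = 0, so R_2 = 66670/651 = 102.4 kN.
Moment equilibrium about 1: M_1 = Σ(load moments about 1) − R_2·L = 1529 − 102.4×12.5 = 248.7 kN·m.

M_1 = 248.7 kN·m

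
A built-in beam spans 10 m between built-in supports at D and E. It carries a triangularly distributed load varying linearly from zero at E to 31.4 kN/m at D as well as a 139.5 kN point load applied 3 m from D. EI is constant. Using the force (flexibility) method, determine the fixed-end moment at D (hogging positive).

M_D = 362.1 kN·m

Take the two fixed-end moments M_D, M_E as redundants; the released structure is the simple span DE.
End rotations of the released simple span under the applied load (×1/EI):
  at D: triangular load, peak 31.4: w₀L³/(45EI) = 697.8/EI
  at E: triangular load, peak 31.4: 7w₀L³/(360EI) = 610.6/EI
  at D: point load 139.5 at a = 3: Pab(L + b)/(6LEI) = 830/EI
  at E: point load 139.5 at a = 3: Pab(L + a)/(6LEI) = 634.7/EI
  θ_D0 = 1528/EI,  θ_E0 = 1245/EI
Flexibility coefficients: a unit moment at one end gives L/(3EI) there and L/(6EI) at the far end, so f₁₁ = f₂₂ = 3.333/EI and f₁₂ = f₂₁ = 1.667/EI.
Compatibility — zero rotation at each built-in end:
  3.333 M_D + 1.667 M_E = 1528
  1.667 M_D + 3.333 M_E = 1245
Solving the pair gives M_D = 362.1 kN·m and M_E = 192.6 kN·m (hogging).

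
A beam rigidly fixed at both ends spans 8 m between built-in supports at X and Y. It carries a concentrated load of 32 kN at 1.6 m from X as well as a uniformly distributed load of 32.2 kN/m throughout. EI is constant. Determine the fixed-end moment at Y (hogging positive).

M_Y = 179.9 kN·m

Release both end moments; the primary structure is a simply-supported span XY with redundants M_X and M_Y.
End rotations of the released simple span under the applied load (×1/EI):
  at X: point load 32 at a = 1.6: Pab(L + b)/(6LEI) = 98.3/EI
  at Y: point load 32 at a = 1.6: Pab(L + a)/(6LEI) = 65.54/EI
  at X: UDL 32.2: wL³/(24EI) = 686.9/EI
  at Y: UDL 32.2: wL³/(24EI) = 686.9/EI
  θ_X0 = 785.2/EI,  θ_Y0 = 752.5/EI
Flexibility coefficients: a unit moment at one end gives L/(3EI) there and L/(6EI) at the far end, so f₁₁ = f₂₂ = 2.667/EI and f₁₂ = f₂₁ = 1.333/EI.
Compatibility — zero rotation at each built-in end:
  2.667 M_X + 1.333 M_Y = 785.2
  1.333 M_X + 2.667 M_Y = 752.5
Solving the pair gives M_X = 204.5 kN·m and M_Y = 179.9 kN·m (hogging).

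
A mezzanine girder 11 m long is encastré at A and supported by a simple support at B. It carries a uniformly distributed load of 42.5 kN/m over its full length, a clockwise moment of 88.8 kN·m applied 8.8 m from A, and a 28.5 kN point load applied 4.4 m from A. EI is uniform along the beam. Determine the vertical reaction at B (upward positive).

R_B = 192.9 kN

Remove the prop at B; the released (primary) structure is a cantilever built in at A.
Free-end deflection of the primary structure under the applied loading (downward +):
  UDL 42.5: wL⁴/(8EI) = 77780/EI
  clockwise couple 88.8 at a = 8.8: M₀a(2L − a)/(2EI) = 5158/EI
  point load 28.5 at a = 4.4: Pa²(3L − a)/(6EI) = 2630/EI
  δ_0 = 85568/EI
Tip deflection under a unit load at B: L³/(3EI) = 443.7/EI.
The prop prevents deflection at B: R_B = δ_0/δ_{BB} = 85568/443.7 = 192.9 kN.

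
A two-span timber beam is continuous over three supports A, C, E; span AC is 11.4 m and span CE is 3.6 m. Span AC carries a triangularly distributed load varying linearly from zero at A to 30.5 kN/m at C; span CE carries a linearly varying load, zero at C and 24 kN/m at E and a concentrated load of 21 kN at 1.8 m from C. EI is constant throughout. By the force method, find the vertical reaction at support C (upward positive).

Take M_C as the redundant. Released structure: two simple spans AC and CE with a hinge at C.
Discontinuity in slope at C on the released structure — sum the simple-span end rotations:
  span AC: triangular load, peak 30.5: w₀L³/(45EI) = 1004/EI
  span CE: triangular load, peak 24: 7w₀L³/(360EI) = 21.77/EI
  span CE: point load 21 at a = 1.8: Pab(L + b)/(6LEI) = 17.01/EI
  relative rotation θ_0 = (1004 + 38.78)/EI = 1043/EI
A unit hogging moment at C produces rotation L₁/(3EI) + L₂/(3EI) = 5/EI.
Slope continuity at C: θ_0 = M_C·5/EI, so M_C = 1043/5 = 208.6 kN·m (hogging).
Span AC, ΣM about A with M_C applied at C: R_C^{AC}·11.4 = 1321 + 208.6, so R_C^{AC} = 134.2 kN and R_A = 173.8 − 134.2 = 39.65 kN.
Span CE, ΣM about E: R_C^{CE}·3.6 = 89.64 + 208.6, so R_C^{CE} = 82.84 kN and R_E = 64.2 − 82.84 = -18.64 kN.
R_C = 134.2 + 82.84 = 217 kN.

R_C = 217 kN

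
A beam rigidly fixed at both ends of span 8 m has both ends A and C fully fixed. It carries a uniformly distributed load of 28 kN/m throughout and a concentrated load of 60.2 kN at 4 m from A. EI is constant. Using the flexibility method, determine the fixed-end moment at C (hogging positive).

M_C = 209.5 kN·m

Release both end moments; the primary structure is a simply-supported span AC with redundants M_A and M_C.
End rotations of the released simple span under the applied load (×1/EI):
  at A: UDL 28: wL³/(24EI) = 597.3/EI
  at C: UDL 28: wL³/(24EI) = 597.3/EI
  at A: point load 60.2 at a = 4: Pab(L + b)/(6LEI) = 240.8/EI
  at C: point load 60.2 at a = 4: Pab(L + a)/(6LEI) = 240.8/EI
  θ_A0 = 838.1/EI,  θ_C0 = 838.1/EI
Flexibility coefficients: a unit moment at one end gives L/(3EI) there and L/(6EI) at the far end, so f₁₁ = f₂₂ = 2.667/EI and f₁₂ = f₂₁ = 1.333/EI.
Compatibility — zero rotation at each built-in end:
  2.667 M_A + 1.333 M_C = 838.1
  1.333 M_A + 2.667 M_C = 838.1
Solving the pair gives M_A = 209.5 kN·m and M_C = 209.5 kN·m (hogging).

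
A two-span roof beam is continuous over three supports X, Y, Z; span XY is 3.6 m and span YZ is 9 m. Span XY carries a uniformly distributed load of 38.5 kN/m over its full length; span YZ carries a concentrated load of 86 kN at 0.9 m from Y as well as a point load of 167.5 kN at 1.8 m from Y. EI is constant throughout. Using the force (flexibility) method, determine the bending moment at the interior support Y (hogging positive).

M_Y = 220.1 kN·m

Take M_Y as the redundant. Released structure: two simple spans XY and YZ with a hinge at Y.
Rotations at Y on the released spans (each span's end-slope, ×1/EI):
  span XY: UDL 38.5: wL³/(24EI) = 74.84/EI
  span YZ: point load 86 at a = 0.9: Pab(L + b)/(6LEI) = 198.5/EI
  span YZ: point load 167.5 at a = 1.8: Pab(L + b)/(6LEI) = 651.2/EI
  relative rotation θ_0 = (74.84 + 849.8)/EI = 924.6/EI
A unit hogging moment at Y produces rotation L₁/(3EI) + L₂/(3EI) = 4.2/EI.
Slope continuity at Y: θ_0 = M_Y·4.2/EI, so M_Y = 924.6/4.2 = 220.1 kN·m (hogging).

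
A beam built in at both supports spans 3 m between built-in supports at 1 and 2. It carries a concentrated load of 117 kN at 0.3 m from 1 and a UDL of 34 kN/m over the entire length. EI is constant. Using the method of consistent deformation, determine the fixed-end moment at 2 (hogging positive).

Release both end moments; the primary structure is a simply-supported span 12 with redundants M_1 and M_2.
End rotations of the released simple span under the applied load (×1/EI):
  at 1: point load 117 at a = 0.3: Pab(L + b)/(6LEI) = 30.01/EI
  at 2: point load 117 at a = 0.3: Pab(L + a)/(6LEI) = 17.37/EI
  at 1: UDL 34: wL³/(24EI) = 38.25/EI
  at 2: UDL 34: wL³/(24EI) = 38.25/EI
  θ_10 = 68.26/EI,  θ_20 = 55.62/EI
Flexibility coefficients: a unit moment at one end gives L/(3EI) there and L/(6EI) at the far end, so f₁₁ = f₂₂ = 1/EI and f₁₂ = f₂₁ = 0.5/EI.
Compatibility — zero rotation at each built-in end:
  1 M_1 + 0.5 M_2 = 68.26
  0.5 M_1 + 1 M_2 = 55.62
Solving the pair gives M_1 = 53.93 kN·m and M_2 = 28.66 kN·m (hogging).

M_2 = 28.66 kN·m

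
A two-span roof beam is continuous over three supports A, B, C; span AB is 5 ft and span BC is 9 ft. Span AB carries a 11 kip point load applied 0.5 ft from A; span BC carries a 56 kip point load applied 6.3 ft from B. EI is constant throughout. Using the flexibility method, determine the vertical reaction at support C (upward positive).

Take M_B as the redundant. Released structure: two simple spans AB and BC with a hinge at B.
End slopes at the hinge B, treating each span as simply supported:
  span AB: point load 11 at a = 0.5: Pab(L + a)/(6LEI) = 4.537/EI
  span BC: point load 56 at a = 6.3: Pab(L + b)/(6LEI) = 206.4/EI
  relative rotation θ_0 = (4.537 + 206.4)/EI = 210.9/EI
A unit hogging moment at B produces rotation L₁/(3EI) + L₂/(3EI) = 4.667/EI.
Slope continuity at B: θ_0 = M_B·4.667/EI, so M_B = 210.9/4.667 = 45.2 kip·ft (hogging).
Span BC, ΣM about C: R_B^{BC}·9 = 151.2 + 45.2, so R_B^{BC} = 21.82 kip and R_C = 56 − 21.82 = 34.18 kip.

R_C = 34.18 kip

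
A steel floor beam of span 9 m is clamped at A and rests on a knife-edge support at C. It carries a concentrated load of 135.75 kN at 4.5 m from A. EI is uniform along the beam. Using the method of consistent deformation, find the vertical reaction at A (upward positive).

R_A = 93.33 kN

Release the roller at C. Primary structure: cantilever fixed at A.
Free-end deflection of the primary structure under the applied loading (downward +):
  point load 135.75 at a = 4.5: Pa²(3L − a)/(6EI) = 10309/EI
Flexibility coefficient — unit upward force at C: δ_{CC} = L³/(3EI) = 243/EI.
The prop prevents deflection at C: R_C = δ_0/δ_{CC} = 10309/243 = 42.42 kN.
Vertical equilibrium: R_A = ΣP − R_C = 135.8 − 42.42 = 93.33 kN.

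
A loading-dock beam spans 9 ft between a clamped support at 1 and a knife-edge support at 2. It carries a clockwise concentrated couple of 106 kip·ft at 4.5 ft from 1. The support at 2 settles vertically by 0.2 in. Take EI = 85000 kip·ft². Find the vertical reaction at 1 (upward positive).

Choose R_2 as the redundant. The primary structure is the cantilever fixed at 1.
Deflection at 2 on the released cantilever, summing each load's contribution:
  clockwise couple 106 at a = 4.5: M₀a(2L − a)/(2EI) = 3220/EI
Tip deflection under a unit load at 2: L³/(3EI) = 243/EI.
With EI = 85000 kip·ft²: δ_0 = 0.037879 ft and δ_{22} = 0.002859 ft/kip.
Compatibility — the beam at 2 must follow the support down by 0.01667 ft: δ_0 − R_2·δ_{22} = 0.01667, so R_2 = (0.037879 − 0.01667)/0.002859 = 7.42 kip.
Vertical equilibrium: R_1 = ΣP − R_2 = 0 − 7.42 = -7.42 kip.

R_1 = -7.42 kip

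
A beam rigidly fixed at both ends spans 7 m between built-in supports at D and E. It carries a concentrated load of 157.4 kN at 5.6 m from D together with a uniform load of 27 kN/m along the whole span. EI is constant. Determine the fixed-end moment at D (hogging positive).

Take the two fixed-end moments M_D, M_E as redundants; the released structure is the simple span DE.
On the primary (simply-supported) span, the end slopes from the loading are:
  at D: point load 157.4 at a = 5.6: Pab(L + b)/(6LEI) = 246.8/EI
  at E: point load 157.4 at a = 5.6: Pab(L + a)/(6LEI) = 370.2/EI
  at D: UDL 27: wL³/(24EI) = 385.9/EI
  at E: UDL 27: wL³/(24EI) = 385.9/EI
  θ_D0 = 632.7/EI,  θ_E0 = 756.1/EI
Flexibility coefficients: a unit moment at one end gives L/(3EI) there and L/(6EI) at the far end, so f₁₁ = f₂₂ = 2.333/EI and f₁₂ = f₂₁ = 1.167/EI.
Compatibility — zero rotation at each built-in end:
  2.333 M_D + 1.167 M_E = 632.7
  1.167 M_D + 2.333 M_E = 756.1
Solving the pair gives M_D = 145.5 kN·m and M_E = 251.3 kN·m (hogging).

M_D = 145.5 kN·m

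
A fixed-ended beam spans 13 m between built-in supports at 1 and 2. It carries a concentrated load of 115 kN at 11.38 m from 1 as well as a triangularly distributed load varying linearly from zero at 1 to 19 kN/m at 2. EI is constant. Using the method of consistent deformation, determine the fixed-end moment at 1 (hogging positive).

Release both end moments; the primary structure is a simply-supported span 12 with redundants M_1 and M_2.
Simple-span end rotations at 1 and 2 under the given loads:
  at 1: point load 115 at a = 11.38: Pab(L + b)/(6LEI) = 397.4/EI
  at 2: point load 115 at a = 11.38: Pab(L + a)/(6LEI) = 662.7/EI
  at 1: triangular load, peak 19: 7w₀L³/(360EI) = 811.7/EI
  at 2: triangular load, peak 19: w₀L³/(45EI) = 927.6/EI
  θ_10 = 1209/EI,  θ_20 = 1590/EI
Flexibility coefficients: a unit moment at one end gives L/(3EI) there and L/(6EI) at the far end, so f₁₁ = f₂₂ = 4.333/EI and f₁₂ = f₂₁ = 2.167/EI.
Compatibility — zero rotation at each built-in end:
  4.333 M_1 + 2.167 M_2 = 1209
  2.167 M_1 + 4.333 M_2 = 1590
Solving the pair gives M_1 = 127.4 kN·m and M_2 = 303.3 kN·m (hogging).

M_1 = 127.4 kN·m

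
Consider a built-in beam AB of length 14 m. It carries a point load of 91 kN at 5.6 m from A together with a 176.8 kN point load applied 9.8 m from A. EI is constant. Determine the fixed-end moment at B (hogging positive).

Release both end moments; the primary structure is a simply-supported span AB with redundants M_A and M_B.
On the primary (simply-supported) span, the end slopes from the loading are:
  at A: point load 91 at a = 5.6: Pab(L + b)/(6LEI) = 1142/EI
  at B: point load 91 at a = 5.6: Pab(L + a)/(6LEI) = 998.8/EI
  at A: point load 176.8 at a = 9.8: Pab(L + b)/(6LEI) = 1577/EI
  at B: point load 176.8 at a = 9.8: Pab(L + a)/(6LEI) = 2062/EI
  θ_A0 = 2718/EI,  θ_B0 = 3061/EI
Flexibility coefficients: a unit moment at one end gives L/(3EI) there and L/(6EI) at the far end, so f₁₁ = f₂₂ = 4.667/EI and f₁₂ = f₂₁ = 2.333/EI.
Compatibility — zero rotation at each built-in end:
  4.667 M_A + 2.333 M_B = 2718
  2.333 M_A + 4.667 M_B = 3061
Solving the pair gives M_A = 339.4 kN·m and M_B = 486.2 kN·m (hogging).

M_B = 486.2 kN·m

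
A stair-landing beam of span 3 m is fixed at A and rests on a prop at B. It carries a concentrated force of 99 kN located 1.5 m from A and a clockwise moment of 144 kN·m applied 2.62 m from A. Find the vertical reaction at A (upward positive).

Take the reaction at B as the redundant and release it; the primary structure is a cantilever fixed at A.
Deflection at B on the released cantilever, summing each load's contribution:
  point load 99 at a = 1.5: Pa²(3L − a)/(6EI) = 278.4/EI
  clockwise couple 144 at a = 2.62: M₀a(2L − a)/(2EI) = 637.6/EI
  δ_0 = 916/EI
Tip deflection under a unit load at B: L³/(3EI) = 9/EI.
The prop prevents deflection at B: R_B = δ_0/δ_{BB} = 916/9 = 101.8 kN.
Vertical equilibrium: R_A = ΣP − R_B = 99 − 101.8 = -2.782 kN.

R_A = -2.782 kN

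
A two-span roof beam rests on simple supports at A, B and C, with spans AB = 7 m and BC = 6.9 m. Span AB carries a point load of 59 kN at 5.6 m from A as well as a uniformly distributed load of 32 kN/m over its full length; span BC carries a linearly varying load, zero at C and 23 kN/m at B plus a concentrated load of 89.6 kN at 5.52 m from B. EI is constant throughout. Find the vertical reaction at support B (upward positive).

Take M_B as the redundant. Released structure: two simple spans AB and BC with a hinge at B.
Rotations at B on the released spans (each span's end-slope, ×1/EI):
  span AB: point load 59 at a = 5.6: Pab(L + a)/(6LEI) = 138.8/EI
  span AB: UDL 32: wL³/(24EI) = 457.3/EI
  span BC: triangular load, peak 23: w₀L³/(45EI) = 167.9/EI
  span BC: point load 89.6 at a = 5.52: Pab(L + b)/(6LEI) = 136.5/EI
  relative rotation θ_0 = (596.1 + 304.4)/EI = 900.5/EI
A unit hogging moment at B produces rotation L₁/(3EI) + L₂/(3EI) = 4.633/EI.
Slope continuity at B: θ_0 = M_B·4.633/EI, so M_B = 900.5/4.633 = 194.4 kN·m (hogging).
Span AB, ΣM about A with M_B applied at B: R_B^{AB}·7 = 1114 + 194.4, so R_B^{AB} = 187 kN and R_A = 283 − 187 = 96.03 kN.
Span BC, ΣM about C: R_B^{BC}·6.9 = 488.7 + 194.4, so R_B^{BC} = 98.99 kN and R_C = 168.9 − 98.99 = 69.96 kN.
R_B = 187 + 98.99 = 286 kN.

R_B = 286 kN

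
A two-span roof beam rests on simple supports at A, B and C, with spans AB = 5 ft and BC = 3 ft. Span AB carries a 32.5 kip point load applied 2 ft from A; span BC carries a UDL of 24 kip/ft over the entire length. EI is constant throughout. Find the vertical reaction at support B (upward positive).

R_B = 63.5 kip

Release continuity at B by inserting a hinge; the redundant is the internal moment M_B. The primary structure is two simply-supported spans AB and BC.
End slopes at the hinge B, treating each span as simply supported:
  span AB: point load 32.5 at a = 2: Pab(L + a)/(6LEI) = 45.5/EI
  span BC: UDL 24: wL³/(24EI) = 27/EI
  relative rotation θ_0 = (45.5 + 27)/EI = 72.5/EI
A unit hogging moment at B produces rotation L₁/(3EI) + L₂/(3EI) = 2.667/EI.
Slope continuity at B: θ_0 = M_B·2.667/EI, so M_B = 72.5/2.667 = 27.19 kip·ft (hogging).
Span AB, ΣM about A with M_B applied at B: R_B^{AB}·5 = 65 + 27.19, so R_B^{AB} = 18.44 kip and R_A = 32.5 − 18.44 = 14.06 kip.
Span BC, ΣM about C: R_B^{BC}·3 = 108 + 27.19, so R_B^{BC} = 45.06 kip and R_C = 72 − 45.06 = 26.94 kip.
R_B = 18.44 + 45.06 = 63.5 kip.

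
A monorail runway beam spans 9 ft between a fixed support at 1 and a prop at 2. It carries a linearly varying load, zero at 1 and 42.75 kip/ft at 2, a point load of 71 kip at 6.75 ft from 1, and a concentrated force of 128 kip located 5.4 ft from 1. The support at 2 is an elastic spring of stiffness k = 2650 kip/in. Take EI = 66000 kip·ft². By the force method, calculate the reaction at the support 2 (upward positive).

R_2 = 204.3 kip

Choose R_2 as the redundant. The primary structure is the cantilever fixed at 1.
Deflection at 2 on the released cantilever, summing each load's contribution:
  triangular load, peak 42.75 at the free end: 11w₀L⁴/(120EI) = 25711/EI
  point load 71 at a = 6.75: Pa²(3L − a)/(6EI) = 10918/EI
  point load 128 at a = 5.4: Pa²(3L − a)/(6EI) = 13437/EI
  δ_0 = 50066/EI
Tip deflection under a unit load at 2: L³/(3EI) = 243/EI.
With EI = 66000 kip·ft²: δ_0 = 0.75857 ft and δ_{22} = 0.003682 ft/kip.
Compatibility — the spring shortens by R_2/k under the reaction it provides: δ_0 − R_2·δ_{22} = R_2/k. With 1/k = 1/(2650×12) ft/kip = 0.000031 ft/kip, R_2 = δ_0 / (δ_{22} + 1/k) = 0.75857 / (0.003682 + 0.000031) = 204.3 kip.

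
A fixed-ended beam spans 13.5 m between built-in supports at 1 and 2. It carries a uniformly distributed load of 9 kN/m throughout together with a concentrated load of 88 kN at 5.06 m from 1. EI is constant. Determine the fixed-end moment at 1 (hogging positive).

Release both end moments; the primary structure is a simply-supported span 12 with redundants M_1 and M_2.
On the primary (simply-supported) span, the end slopes from the loading are:
  at 1: UDL 9: wL³/(24EI) = 922.6/EI
  at 2: UDL 9: wL³/(24EI) = 922.6/EI
  at 1: point load 88 at a = 5.06: Pab(L + b)/(6LEI) = 1018/EI
  at 2: point load 88 at a = 5.06: Pab(L + a)/(6LEI) = 861.1/EI
  θ_10 = 1941/EI,  θ_20 = 1784/EI
Flexibility coefficients: a unit moment at one end gives L/(3EI) there and L/(6EI) at the far end, so f₁₁ = f₂₂ = 4.5/EI and f₁₂ = f₂₁ = 2.25/EI.
Compatibility — zero rotation at each built-in end:
  4.5 M_1 + 2.25 M_2 = 1941
  2.25 M_1 + 4.5 M_2 = 1784
Solving the pair gives M_1 = 310.7 kN·m and M_2 = 241 kN·m (hogging).

M_1 = 310.7 kN·m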